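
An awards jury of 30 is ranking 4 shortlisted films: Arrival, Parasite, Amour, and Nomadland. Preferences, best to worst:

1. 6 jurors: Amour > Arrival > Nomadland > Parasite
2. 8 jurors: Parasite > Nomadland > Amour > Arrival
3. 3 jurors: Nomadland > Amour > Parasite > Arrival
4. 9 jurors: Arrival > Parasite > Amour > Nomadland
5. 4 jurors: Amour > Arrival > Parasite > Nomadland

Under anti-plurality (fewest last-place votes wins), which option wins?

Amour

Last-place votes: Arrival 11, Parasite 6, Amour 0, Nomadland 13.
Amour is ranked last by the fewest voters, so Amour wins.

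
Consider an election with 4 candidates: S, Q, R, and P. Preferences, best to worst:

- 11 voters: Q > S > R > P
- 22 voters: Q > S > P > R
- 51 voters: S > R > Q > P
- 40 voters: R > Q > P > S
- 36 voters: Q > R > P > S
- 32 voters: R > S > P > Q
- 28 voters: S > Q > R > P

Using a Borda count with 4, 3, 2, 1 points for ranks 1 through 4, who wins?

R

S: 11·3 + 22·3 + 51·4 + 40·1 + 36·1 + 32·3 + 28·4 = 587
Q: 11·4 + 22·4 + 51·2 + 40·3 + 36·4 + 32·1 + 28·3 = 614
R: 11·2 + 22·1 + 51·3 + 40·4 + 36·3 + 32·4 + 28·2 = 649
P: 11·1 + 22·2 + 51·1 + 40·2 + 36·2 + 32·2 + 28·1 = 350
R has the highest Borda score (649).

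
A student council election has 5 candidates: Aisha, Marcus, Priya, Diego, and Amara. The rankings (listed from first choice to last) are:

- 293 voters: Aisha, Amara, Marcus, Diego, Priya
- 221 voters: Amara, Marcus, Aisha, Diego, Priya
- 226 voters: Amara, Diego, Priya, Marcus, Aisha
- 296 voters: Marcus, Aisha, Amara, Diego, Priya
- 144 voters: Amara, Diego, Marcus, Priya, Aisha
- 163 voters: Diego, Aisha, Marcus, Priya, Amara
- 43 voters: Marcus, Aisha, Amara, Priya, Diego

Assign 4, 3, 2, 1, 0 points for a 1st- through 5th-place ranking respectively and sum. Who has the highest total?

Aisha: 293·4 + 221·2 + 226·0 + 296·3 + 144·0 + 163·3 + 43·3 = 3120
Marcus: 293·2 + 221·3 + 226·1 + 296·4 + 144·2 + 163·2 + 43·4 = 3445
Priya: 293·0 + 221·0 + 226·2 + 296·0 + 144·1 + 163·1 + 43·1 = 802
Diego: 293·1 + 221·1 + 226·3 + 296·1 + 144·3 + 163·4 + 43·0 = 2572
Amara: 293·3 + 221·4 + 226·4 + 296·2 + 144·4 + 163·0 + 43·2 = 3921
Amara has the highest Borda score (3921).

Amara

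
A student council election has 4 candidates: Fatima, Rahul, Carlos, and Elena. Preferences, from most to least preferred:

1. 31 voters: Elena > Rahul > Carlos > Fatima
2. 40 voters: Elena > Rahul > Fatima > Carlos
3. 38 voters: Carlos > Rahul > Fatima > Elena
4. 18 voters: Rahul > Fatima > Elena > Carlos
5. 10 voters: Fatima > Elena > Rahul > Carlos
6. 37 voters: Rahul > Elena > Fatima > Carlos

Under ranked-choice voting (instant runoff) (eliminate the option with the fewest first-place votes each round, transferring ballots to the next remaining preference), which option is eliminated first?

Fatima

Round 1: Fatima 10, Rahul 55, Carlos 38, Elena 71. Eliminate Fatima.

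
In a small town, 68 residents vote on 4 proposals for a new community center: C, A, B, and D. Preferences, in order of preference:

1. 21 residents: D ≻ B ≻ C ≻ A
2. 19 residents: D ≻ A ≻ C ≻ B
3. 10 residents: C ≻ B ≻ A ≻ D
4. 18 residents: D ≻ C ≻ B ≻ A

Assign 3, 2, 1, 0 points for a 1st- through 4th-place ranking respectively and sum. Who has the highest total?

C: 21·1 + 19·1 + 10·3 + 18·2 = 106
A: 21·0 + 19·2 + 10·1 + 18·0 = 48
B: 21·2 + 19·0 + 10·2 + 18·1 = 80
D: 21·3 + 19·3 + 10·0 + 18·3 = 174
D has the highest Borda score (174).

D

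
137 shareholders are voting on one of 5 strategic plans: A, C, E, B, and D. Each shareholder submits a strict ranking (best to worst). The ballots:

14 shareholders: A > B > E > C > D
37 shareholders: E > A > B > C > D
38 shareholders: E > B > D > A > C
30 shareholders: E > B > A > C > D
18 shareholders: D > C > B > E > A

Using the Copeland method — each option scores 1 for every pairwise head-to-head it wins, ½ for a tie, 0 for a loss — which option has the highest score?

A: beats C and D; loses to E and B → score 2.
C: beats D; loses to A, E, and B → score 1.
E: beats A, C, B, and D → score 4.
B: beats A, C, and D; loses to E → score 3.
D: loses to A, C, E, and B → score 0.
E has the best pairwise record.

E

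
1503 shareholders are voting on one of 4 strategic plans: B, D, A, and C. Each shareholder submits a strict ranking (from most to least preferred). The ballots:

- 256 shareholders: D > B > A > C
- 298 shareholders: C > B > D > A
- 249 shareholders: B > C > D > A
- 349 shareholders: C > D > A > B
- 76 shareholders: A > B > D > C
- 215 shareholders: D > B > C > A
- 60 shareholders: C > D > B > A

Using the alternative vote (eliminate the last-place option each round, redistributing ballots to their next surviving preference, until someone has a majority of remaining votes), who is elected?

Round 1: B 249, D 471, A 76, C 707. Eliminate A.
Round 2: B 325, D 471, C 707. Eliminate B.
Round 3: D 547, C 956. C has a majority.

C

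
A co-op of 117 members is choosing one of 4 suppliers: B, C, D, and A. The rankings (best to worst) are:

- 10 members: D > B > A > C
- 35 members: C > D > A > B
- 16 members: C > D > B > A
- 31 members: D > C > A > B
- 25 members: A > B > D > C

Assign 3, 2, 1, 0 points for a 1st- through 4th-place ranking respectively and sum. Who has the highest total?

D

B: 10·2 + 35·0 + 16·1 + 31·0 + 25·2 = 86
C: 10·0 + 35·3 + 16·3 + 31·2 + 25·0 = 215
D: 10·3 + 35·2 + 16·2 + 31·3 + 25·1 = 250
A: 10·1 + 35·1 + 16·0 + 31·1 + 25·3 = 151
D has the highest Borda score (250).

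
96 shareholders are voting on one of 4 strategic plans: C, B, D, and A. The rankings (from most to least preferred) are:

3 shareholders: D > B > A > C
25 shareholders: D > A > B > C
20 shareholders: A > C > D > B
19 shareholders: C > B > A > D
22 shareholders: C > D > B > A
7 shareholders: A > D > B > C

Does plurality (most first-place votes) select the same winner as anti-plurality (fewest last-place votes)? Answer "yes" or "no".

no

Plurality — first-place votes: C 41, B 0, D 28, A 27. Winner: C.
Anti-plurality — last-place votes: C 35, B 20, D 19, A 22. Winner: D.
The two methods disagree.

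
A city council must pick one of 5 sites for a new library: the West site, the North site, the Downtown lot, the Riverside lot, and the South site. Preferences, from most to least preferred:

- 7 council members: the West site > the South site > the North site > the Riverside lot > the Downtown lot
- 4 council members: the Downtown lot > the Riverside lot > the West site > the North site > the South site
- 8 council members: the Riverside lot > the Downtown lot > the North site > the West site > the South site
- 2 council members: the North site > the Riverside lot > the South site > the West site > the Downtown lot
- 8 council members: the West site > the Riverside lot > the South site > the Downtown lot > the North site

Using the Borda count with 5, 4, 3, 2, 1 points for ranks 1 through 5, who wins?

the West site: 7·5 + 4·3 + 8·2 + 2·2 + 8·5 = 107
the North site: 7·3 + 4·2 + 8·3 + 2·5 + 8·1 = 71
the Downtown lot: 7·1 + 4·5 + 8·4 + 2·1 + 8·2 = 77
the Riverside lot: 7·2 + 4·4 + 8·5 + 2·4 + 8·4 = 110
the South site: 7·4 + 4·1 + 8·1 + 2·3 + 8·3 = 70
the Riverside lot has the highest Borda score (110).

the Riverside lot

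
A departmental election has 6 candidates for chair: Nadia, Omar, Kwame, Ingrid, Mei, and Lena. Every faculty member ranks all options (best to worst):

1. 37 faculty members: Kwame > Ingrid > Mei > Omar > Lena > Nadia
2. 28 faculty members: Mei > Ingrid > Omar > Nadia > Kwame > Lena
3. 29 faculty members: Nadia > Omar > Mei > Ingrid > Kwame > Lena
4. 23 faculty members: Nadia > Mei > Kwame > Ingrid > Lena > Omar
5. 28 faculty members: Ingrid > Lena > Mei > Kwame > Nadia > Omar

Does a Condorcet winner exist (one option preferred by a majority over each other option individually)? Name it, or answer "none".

Mei vs Nadia: 93–52 for Mei.
Mei vs Omar: 116–29 for Mei.
Mei vs Kwame: 108–37 for Mei.
Mei vs Ingrid: 80–65 for Mei.
Mei vs Lena: 117–28 for Mei.
Mei beats every other option head-to-head.

Mei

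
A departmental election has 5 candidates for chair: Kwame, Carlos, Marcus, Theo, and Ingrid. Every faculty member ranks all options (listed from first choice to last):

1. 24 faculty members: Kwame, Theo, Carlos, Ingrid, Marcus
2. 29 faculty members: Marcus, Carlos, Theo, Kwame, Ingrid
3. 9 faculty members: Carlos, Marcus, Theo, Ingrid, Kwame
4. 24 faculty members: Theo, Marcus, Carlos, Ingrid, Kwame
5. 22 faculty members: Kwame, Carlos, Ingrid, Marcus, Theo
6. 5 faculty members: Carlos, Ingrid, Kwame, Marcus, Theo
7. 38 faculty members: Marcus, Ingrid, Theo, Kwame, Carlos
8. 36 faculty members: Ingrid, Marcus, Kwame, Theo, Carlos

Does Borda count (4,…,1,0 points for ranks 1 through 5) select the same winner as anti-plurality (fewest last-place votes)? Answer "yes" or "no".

yes

Borda — scores: Kwame 333, Carlos 305, Marcus 502, Theo 356, Ingrid 374. Winner: Marcus.
Anti-plurality — last-place votes: Kwame 33, Carlos 74, Marcus 24, Theo 27, Ingrid 29. Winner: Marcus.
The two methods agree.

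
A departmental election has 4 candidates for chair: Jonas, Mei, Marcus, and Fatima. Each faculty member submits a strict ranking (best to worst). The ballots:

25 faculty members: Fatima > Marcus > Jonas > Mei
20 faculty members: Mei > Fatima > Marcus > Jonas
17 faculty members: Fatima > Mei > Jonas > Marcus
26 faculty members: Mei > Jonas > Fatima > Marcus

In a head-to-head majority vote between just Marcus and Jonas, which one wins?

Marcus

Voters preferring Marcus to Jonas: 45; preferring Jonas to Marcus: 43.
Marcus wins the head-to-head.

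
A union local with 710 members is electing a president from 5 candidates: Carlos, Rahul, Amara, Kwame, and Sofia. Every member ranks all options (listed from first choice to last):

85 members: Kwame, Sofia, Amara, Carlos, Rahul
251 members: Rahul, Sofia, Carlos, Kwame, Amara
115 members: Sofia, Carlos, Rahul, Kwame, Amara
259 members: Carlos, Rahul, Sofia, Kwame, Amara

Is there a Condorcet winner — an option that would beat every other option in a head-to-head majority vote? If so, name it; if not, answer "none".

none

Checking pairwise contests:
Sofia beats Carlos 451–259.
Carlos beats Rahul 459–251.
Carlos beats Amara 625–85.
Carlos beats Kwame 625–85.
Rahul beats Sofia 510–200.
Every option loses at least one head-to-head, so there is no Condorcet winner.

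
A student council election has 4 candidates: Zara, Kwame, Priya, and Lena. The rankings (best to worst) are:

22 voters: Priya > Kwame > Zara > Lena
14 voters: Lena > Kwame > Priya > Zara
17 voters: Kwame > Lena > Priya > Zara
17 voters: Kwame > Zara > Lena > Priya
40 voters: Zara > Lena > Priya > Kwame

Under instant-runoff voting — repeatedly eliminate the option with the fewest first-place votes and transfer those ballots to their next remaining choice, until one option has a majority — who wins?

Round 1: Zara 40, Kwame 34, Priya 22, Lena 14. Eliminate Lena.
Round 2: Zara 40, Kwame 48, Priya 22. Eliminate Priya.
Round 3: Zara 40, Kwame 70. Kwame has a majority.

Kwame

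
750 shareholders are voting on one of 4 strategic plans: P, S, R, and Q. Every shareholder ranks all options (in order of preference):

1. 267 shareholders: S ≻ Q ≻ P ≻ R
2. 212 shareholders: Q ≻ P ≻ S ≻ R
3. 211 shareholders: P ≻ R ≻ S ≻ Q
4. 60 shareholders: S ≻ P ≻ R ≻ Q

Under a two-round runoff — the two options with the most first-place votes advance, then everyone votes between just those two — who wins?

Round 1 first-place votes: P 211, S 327, R 0, Q 212.
S and Q advance.
Runoff: S is preferred to Q by 538 voters; Q by 212.
S wins the runoff.

S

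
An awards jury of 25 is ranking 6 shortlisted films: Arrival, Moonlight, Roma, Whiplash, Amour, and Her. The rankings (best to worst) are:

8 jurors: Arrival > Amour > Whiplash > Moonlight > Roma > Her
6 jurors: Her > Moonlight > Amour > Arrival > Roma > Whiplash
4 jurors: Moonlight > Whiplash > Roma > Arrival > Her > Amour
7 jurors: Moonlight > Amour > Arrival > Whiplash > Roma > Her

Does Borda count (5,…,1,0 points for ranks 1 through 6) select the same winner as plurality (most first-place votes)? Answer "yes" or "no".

Borda — scores: Arrival 81, Moonlight 95, Roma 33, Whiplash 54, Amour 78, Her 34. Winner: Moonlight.
Plurality — first-place votes: Arrival 8, Moonlight 11, Roma 0, Whiplash 0, Amour 0, Her 6. Winner: Moonlight.
The two methods agree.

yes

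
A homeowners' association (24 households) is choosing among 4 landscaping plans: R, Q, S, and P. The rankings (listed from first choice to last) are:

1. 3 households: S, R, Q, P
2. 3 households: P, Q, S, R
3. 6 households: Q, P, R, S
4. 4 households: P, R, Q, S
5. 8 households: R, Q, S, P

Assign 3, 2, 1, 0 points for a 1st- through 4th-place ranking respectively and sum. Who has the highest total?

Q

R: 3·2 + 3·0 + 6·1 + 4·2 + 8·3 = 44
Q: 3·1 + 3·2 + 6·3 + 4·1 + 8·2 = 47
S: 3·3 + 3·1 + 6·0 + 4·0 + 8·1 = 20
P: 3·0 + 3·3 + 6·2 + 4·3 + 8·0 = 33
Q has the highest Borda score (47).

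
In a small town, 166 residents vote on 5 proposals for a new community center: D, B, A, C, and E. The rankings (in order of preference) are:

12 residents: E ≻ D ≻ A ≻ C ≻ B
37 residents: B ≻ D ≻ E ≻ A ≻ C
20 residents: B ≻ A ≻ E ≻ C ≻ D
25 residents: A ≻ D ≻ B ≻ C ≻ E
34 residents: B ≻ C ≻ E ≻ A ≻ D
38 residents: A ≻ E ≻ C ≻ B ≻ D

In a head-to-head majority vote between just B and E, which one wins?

B

Voters preferring B to E: 116; preferring E to B: 50.
B wins the head-to-head.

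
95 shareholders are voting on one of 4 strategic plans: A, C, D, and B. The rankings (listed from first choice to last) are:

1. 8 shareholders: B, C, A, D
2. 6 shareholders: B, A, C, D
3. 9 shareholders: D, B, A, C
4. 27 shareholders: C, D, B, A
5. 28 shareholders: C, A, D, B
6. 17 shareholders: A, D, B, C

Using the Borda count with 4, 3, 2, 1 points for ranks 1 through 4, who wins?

C

A: 8·2 + 6·3 + 9·2 + 27·1 + 28·3 + 17·4 = 231
C: 8·3 + 6·2 + 9·1 + 27·4 + 28·4 + 17·1 = 282
D: 8·1 + 6·1 + 9·4 + 27·3 + 28·2 + 17·3 = 238
B: 8·4 + 6·4 + 9·3 + 27·2 + 28·1 + 17·2 = 199
C has the highest Borda score (282).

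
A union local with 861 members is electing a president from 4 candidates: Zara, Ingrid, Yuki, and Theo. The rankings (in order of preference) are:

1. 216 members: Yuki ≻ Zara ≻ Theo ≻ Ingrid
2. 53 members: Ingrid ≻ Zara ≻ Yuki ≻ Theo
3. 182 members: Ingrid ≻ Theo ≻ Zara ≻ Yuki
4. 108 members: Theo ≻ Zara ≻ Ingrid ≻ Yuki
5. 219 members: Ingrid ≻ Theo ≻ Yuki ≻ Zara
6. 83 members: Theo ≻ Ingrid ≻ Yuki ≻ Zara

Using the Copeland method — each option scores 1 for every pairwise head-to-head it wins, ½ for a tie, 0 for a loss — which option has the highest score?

Ingrid

Zara: loses to Ingrid, Yuki, and Theo → score 0.
Ingrid: beats Zara, Yuki, and Theo → score 3.
Yuki: beats Zara; loses to Ingrid and Theo → score 1.
Theo: beats Zara and Yuki; loses to Ingrid → score 2.
Ingrid has the best pairwise record.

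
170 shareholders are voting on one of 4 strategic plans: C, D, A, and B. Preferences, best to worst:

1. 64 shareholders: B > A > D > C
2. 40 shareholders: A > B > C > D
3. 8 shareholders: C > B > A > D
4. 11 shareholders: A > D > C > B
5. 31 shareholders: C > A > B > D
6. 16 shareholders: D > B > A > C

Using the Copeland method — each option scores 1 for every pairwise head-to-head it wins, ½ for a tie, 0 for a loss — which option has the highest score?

C: loses to D, A, and B → score 0.
D: beats C; loses to A and B → score 1.
A: beats C and D; loses to B → score 2.
B: beats C, D, and A → score 3.
B has the best pairwise record.

B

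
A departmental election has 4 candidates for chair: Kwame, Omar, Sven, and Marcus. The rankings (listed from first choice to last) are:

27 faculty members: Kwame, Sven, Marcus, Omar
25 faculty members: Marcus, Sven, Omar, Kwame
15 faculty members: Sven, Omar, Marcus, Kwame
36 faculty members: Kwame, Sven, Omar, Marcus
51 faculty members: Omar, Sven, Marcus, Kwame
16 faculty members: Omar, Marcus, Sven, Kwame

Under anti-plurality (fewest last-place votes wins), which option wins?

Sven

Last-place votes: Kwame 107, Omar 27, Sven 0, Marcus 36.
Sven is ranked last by the fewest voters, so Sven wins.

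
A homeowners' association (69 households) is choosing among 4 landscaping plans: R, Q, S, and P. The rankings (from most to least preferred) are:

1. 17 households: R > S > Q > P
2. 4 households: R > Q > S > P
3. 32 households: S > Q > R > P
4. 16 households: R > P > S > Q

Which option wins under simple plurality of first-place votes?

First-place votes: R 37, Q 0, S 32, P 0.
R has the most first-place votes.

R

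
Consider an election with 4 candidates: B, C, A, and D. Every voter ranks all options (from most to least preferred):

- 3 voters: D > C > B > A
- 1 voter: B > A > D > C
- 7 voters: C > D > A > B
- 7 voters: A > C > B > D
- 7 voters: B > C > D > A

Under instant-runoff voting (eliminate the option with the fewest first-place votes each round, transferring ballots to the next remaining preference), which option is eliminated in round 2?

Round 1: B 8, C 7, A 7, D 3. Eliminate D.
Round 2: B 8, C 10, A 7. Eliminate A.

A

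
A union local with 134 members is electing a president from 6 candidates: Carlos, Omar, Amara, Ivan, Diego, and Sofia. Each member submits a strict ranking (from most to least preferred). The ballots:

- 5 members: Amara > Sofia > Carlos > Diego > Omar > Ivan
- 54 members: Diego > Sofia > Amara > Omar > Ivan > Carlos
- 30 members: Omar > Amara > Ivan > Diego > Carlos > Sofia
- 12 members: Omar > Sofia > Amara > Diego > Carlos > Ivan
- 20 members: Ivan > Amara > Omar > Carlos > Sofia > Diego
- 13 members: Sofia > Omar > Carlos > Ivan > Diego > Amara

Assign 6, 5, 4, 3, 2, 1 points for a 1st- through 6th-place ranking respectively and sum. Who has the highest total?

Omar

Carlos: 5·4 + 54·1 + 30·2 + 12·2 + 20·3 + 13·4 = 270
Omar: 5·2 + 54·3 + 30·6 + 12·6 + 20·4 + 13·5 = 569
Amara: 5·6 + 54·4 + 30·5 + 12·4 + 20·5 + 13·1 = 557
Ivan: 5·1 + 54·2 + 30·4 + 12·1 + 20·6 + 13·3 = 404
Diego: 5·3 + 54·6 + 30·3 + 12·3 + 20·1 + 13·2 = 511
Sofia: 5·5 + 54·5 + 30·1 + 12·5 + 20·2 + 13·6 = 503
Omar has the highest Borda score (569).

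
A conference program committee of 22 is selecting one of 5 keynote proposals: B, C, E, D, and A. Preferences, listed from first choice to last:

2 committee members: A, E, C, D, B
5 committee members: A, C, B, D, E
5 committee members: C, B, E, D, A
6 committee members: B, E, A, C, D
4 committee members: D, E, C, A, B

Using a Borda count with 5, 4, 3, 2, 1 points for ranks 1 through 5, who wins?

C

B: 2·1 + 5·3 + 5·4 + 6·5 + 4·1 = 71
C: 2·3 + 5·4 + 5·5 + 6·2 + 4·3 = 75
E: 2·4 + 5·1 + 5·3 + 6·4 + 4·4 = 68
D: 2·2 + 5·2 + 5·2 + 6·1 + 4·5 = 50
A: 2·5 + 5·5 + 5·1 + 6·3 + 4·2 = 66
C has the highest Borda score (75).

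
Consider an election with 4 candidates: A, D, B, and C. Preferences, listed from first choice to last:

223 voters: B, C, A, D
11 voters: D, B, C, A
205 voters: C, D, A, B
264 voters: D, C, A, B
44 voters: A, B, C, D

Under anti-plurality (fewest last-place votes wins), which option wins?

Last-place votes: A 11, D 267, B 469, C 0.
C is ranked last by the fewest voters, so C wins.

C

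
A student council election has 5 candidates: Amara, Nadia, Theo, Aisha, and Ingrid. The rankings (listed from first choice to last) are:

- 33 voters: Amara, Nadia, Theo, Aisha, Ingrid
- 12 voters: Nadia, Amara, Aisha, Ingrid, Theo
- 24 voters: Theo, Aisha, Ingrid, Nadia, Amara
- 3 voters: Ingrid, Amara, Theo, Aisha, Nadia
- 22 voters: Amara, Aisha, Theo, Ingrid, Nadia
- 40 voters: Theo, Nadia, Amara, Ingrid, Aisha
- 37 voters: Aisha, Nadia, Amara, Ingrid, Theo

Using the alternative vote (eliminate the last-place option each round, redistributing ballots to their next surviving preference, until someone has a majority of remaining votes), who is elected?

Round 1: Amara 55, Nadia 12, Theo 64, Aisha 37, Ingrid 3. Eliminate Ingrid.
Round 2: Amara 58, Nadia 12, Theo 64, Aisha 37. Eliminate Nadia.
Round 3: Amara 70, Theo 64, Aisha 37. Eliminate Aisha.
Round 4: Amara 107, Theo 64. Amara has a majority.

Amara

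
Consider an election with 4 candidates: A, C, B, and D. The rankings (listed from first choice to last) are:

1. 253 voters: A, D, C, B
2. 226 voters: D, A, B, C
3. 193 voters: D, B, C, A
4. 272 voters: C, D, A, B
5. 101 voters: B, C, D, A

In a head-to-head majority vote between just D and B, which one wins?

Voters preferring D to B: 944; preferring B to D: 101.
D wins the head-to-head.

D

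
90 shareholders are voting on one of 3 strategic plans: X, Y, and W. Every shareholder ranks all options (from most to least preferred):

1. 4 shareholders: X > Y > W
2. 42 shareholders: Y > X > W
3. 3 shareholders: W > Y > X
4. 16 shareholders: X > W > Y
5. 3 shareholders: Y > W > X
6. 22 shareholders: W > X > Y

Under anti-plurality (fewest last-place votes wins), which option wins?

X

Last-place votes: X 6, Y 38, W 46.
X is ranked last by the fewest voters, so X wins.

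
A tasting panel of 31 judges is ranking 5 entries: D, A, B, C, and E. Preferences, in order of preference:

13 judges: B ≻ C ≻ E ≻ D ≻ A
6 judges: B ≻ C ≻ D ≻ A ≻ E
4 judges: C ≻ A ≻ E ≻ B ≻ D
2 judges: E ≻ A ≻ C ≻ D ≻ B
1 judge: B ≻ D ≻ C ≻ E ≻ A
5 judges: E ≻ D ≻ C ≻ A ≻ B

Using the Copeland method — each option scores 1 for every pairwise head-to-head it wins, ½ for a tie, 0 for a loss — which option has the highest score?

D: beats A; loses to B, C, and E → score 1.
A: loses to D, B, C, and E → score 0.
B: beats D, A, C, and E → score 4.
C: beats D, A, and E; loses to B → score 3.
E: beats D and A; loses to B and C → score 2.
B has the best pairwise record.

B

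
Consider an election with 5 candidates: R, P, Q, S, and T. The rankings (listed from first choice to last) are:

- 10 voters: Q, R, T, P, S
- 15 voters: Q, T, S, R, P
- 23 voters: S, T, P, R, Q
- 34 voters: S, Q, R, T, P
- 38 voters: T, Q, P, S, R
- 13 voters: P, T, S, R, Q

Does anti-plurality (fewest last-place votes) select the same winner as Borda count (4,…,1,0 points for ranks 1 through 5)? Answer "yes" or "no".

yes

Anti-plurality — last-place votes: R 38, P 49, Q 36, S 10, T 0. Winner: T.
Borda — scores: R 149, P 184, Q 316, S 322, T 359. Winner: T.
The two methods agree.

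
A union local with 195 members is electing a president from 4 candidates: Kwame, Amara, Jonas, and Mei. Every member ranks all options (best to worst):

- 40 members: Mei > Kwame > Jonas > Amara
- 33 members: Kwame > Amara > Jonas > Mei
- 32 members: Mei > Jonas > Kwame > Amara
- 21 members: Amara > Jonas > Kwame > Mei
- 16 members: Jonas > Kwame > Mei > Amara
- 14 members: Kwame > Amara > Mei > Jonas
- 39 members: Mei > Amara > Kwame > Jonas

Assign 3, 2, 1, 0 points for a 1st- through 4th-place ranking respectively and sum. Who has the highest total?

Mei

Kwame: 40·2 + 33·3 + 32·1 + 21·1 + 16·2 + 14·3 + 39·1 = 345
Amara: 40·0 + 33·2 + 32·0 + 21·3 + 16·0 + 14·2 + 39·2 = 235
Jonas: 40·1 + 33·1 + 32·2 + 21·2 + 16·3 + 14·0 + 39·0 = 227
Mei: 40·3 + 33·0 + 32·3 + 21·0 + 16·1 + 14·1 + 39·3 = 363
Mei has the highest Borda score (363).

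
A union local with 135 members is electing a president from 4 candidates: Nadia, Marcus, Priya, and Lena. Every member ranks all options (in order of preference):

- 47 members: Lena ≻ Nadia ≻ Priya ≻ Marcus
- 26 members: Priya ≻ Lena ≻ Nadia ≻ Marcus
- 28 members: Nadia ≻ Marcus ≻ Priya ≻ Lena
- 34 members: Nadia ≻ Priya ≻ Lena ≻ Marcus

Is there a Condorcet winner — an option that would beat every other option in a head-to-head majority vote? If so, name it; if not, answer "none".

none

Checking pairwise contests:
Lena beats Nadia 73–62.
Nadia beats Marcus 135–0.
Nadia beats Priya 109–26.
Priya beats Lena 88–47.
Every option loses at least one head-to-head, so there is no Condorcet winner.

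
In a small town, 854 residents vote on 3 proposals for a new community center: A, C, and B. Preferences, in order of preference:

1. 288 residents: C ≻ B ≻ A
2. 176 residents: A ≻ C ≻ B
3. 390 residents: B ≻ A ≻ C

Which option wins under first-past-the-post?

B

First-place votes: A 176, C 288, B 390.
B has the most first-place votes.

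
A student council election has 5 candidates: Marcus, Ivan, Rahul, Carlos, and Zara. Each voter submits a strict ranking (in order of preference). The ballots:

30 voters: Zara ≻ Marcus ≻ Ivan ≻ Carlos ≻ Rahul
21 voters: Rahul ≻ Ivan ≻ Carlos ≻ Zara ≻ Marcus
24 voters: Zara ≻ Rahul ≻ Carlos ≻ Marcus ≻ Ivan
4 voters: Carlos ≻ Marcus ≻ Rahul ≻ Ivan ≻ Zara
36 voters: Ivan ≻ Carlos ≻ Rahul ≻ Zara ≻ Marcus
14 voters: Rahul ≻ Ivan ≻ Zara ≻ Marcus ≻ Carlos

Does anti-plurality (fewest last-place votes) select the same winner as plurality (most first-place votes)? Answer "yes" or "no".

Anti-plurality — last-place votes: Marcus 57, Ivan 24, Rahul 30, Carlos 14, Zara 4. Winner: Zara.
Plurality — first-place votes: Marcus 0, Ivan 36, Rahul 35, Carlos 4, Zara 54. Winner: Zara.
The two methods agree.

yes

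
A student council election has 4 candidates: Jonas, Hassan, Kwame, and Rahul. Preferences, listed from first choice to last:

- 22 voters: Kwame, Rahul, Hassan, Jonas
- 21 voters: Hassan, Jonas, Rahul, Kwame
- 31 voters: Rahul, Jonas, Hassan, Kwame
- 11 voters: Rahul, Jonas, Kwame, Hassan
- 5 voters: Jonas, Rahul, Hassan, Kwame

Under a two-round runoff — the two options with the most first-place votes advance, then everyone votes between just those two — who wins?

Round 1 first-place votes: Jonas 5, Hassan 21, Kwame 22, Rahul 42.
Rahul and Kwame advance.
Runoff: Rahul is preferred to Kwame by 68 voters; Kwame by 22.
Rahul wins the runoff.

Rahul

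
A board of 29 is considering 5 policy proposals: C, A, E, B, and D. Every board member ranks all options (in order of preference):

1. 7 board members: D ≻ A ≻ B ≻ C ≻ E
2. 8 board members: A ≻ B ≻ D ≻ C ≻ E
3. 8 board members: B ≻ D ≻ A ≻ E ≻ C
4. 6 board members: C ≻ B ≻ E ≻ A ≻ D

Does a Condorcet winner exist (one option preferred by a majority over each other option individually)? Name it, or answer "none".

Checking pairwise contests:
A beats C 23–6.
D beats A 15–14.
C beats E 21–8.
A beats B 15–14.
B beats D 22–7.
Every option loses at least one head-to-head, so there is no Condorcet winner.

none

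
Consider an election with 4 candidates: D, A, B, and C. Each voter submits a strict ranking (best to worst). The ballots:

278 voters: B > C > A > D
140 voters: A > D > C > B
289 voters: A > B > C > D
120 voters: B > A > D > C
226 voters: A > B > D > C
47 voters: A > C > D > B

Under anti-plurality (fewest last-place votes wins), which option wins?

A

Last-place votes: D 567, A 0, B 187, C 346.
A is ranked last by the fewest voters, so A wins.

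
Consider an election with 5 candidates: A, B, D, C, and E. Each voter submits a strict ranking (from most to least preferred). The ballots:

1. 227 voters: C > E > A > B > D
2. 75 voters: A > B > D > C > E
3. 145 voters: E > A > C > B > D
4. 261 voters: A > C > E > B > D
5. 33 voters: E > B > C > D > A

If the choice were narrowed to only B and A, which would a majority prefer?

Voters preferring B to A: 33; preferring A to B: 708.
A wins the head-to-head.

A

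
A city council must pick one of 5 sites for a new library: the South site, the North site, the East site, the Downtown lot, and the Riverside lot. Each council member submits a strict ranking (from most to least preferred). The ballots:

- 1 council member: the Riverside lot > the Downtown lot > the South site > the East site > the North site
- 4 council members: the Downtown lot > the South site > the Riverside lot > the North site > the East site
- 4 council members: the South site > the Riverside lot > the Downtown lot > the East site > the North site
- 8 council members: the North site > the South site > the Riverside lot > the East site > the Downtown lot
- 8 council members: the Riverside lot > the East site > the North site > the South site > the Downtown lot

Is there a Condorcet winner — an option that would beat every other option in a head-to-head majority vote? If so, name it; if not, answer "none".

none

Checking pairwise contests:
the North site beats the South site 16–9.
the East site beats the North site 13–12.
the South site beats the East site 17–8.
the South site beats the Downtown lot 20–5.
the South site beats the Riverside lot 16–9.
Every option loses at least one head-to-head, so there is no Condorcet winner.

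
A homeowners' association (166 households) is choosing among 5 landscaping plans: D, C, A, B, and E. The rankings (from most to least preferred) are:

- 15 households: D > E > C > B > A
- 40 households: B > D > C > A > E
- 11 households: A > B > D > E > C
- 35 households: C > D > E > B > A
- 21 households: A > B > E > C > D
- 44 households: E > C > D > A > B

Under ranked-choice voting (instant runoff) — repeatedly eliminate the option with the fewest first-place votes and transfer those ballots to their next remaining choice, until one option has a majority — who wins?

E

Round 1: D 15, C 35, A 32, B 40, E 44. Eliminate D.
Round 2: C 35, A 32, B 40, E 59. Eliminate A.
Round 3: C 35, B 72, E 59. Eliminate C.
Round 4: B 72, E 94. E has a majority.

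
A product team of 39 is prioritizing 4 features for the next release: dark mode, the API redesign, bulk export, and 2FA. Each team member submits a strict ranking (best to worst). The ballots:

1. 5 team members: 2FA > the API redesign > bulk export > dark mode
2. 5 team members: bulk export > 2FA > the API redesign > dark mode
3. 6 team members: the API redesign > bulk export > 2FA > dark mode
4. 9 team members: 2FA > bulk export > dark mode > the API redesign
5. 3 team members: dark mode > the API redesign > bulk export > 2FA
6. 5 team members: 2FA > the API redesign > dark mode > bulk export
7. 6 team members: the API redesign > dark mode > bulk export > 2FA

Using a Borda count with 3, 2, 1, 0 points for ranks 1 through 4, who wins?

dark mode: 5·0 + 5·0 + 6·0 + 9·1 + 3·3 + 5·1 + 6·2 = 35
the API redesign: 5·2 + 5·1 + 6·3 + 9·0 + 3·2 + 5·2 + 6·3 = 67
bulk export: 5·1 + 5·3 + 6·2 + 9·2 + 3·1 + 5·0 + 6·1 = 59
2FA: 5·3 + 5·2 + 6·1 + 9·3 + 3·0 + 5·3 + 6·0 = 73
2FA has the highest Borda score (73).

2FA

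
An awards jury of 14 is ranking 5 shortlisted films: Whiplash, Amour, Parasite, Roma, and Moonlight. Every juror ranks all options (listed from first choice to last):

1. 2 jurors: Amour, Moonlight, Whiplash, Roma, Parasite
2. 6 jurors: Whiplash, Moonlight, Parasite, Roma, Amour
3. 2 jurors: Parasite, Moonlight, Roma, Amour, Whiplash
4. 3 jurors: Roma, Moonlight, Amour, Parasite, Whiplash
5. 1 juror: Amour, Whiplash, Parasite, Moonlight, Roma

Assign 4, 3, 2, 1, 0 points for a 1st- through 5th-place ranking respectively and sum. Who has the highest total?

Whiplash: 2·2 + 6·4 + 2·0 + 3·0 + 1·3 = 31
Amour: 2·4 + 6·0 + 2·1 + 3·2 + 1·4 = 20
Parasite: 2·0 + 6·2 + 2·4 + 3·1 + 1·2 = 25
Roma: 2·1 + 6·1 + 2·2 + 3·4 + 1·0 = 24
Moonlight: 2·3 + 6·3 + 2·3 + 3·3 + 1·1 = 40
Moonlight has the highest Borda score (40).

Moonlight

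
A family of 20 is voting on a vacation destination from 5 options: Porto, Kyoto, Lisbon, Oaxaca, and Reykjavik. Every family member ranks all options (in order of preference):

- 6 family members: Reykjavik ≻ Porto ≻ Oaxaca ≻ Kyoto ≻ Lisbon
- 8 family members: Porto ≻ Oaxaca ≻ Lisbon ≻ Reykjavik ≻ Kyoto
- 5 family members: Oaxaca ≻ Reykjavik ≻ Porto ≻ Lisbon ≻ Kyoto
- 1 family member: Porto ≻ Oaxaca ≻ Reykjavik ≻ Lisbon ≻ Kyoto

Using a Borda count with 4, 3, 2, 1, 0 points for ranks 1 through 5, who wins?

Porto: 6·3 + 8·4 + 5·2 + 1·4 = 64
Kyoto: 6·1 + 8·0 + 5·0 + 1·0 = 6
Lisbon: 6·0 + 8·2 + 5·1 + 1·1 = 22
Oaxaca: 6·2 + 8·3 + 5·4 + 1·3 = 59
Reykjavik: 6·4 + 8·1 + 5·3 + 1·2 = 49
Porto has the highest Borda score (64).

Porto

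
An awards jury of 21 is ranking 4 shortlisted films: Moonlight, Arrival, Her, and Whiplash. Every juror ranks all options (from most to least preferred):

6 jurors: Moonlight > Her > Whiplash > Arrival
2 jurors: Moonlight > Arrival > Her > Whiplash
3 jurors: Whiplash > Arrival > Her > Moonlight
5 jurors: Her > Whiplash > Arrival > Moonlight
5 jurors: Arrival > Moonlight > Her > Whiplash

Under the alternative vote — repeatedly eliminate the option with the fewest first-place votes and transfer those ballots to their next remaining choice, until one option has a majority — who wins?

Arrival

Round 1: Moonlight 8, Arrival 5, Her 5, Whiplash 3. Eliminate Whiplash.
Round 2: Moonlight 8, Arrival 8, Her 5. Eliminate Her.
Round 3: Moonlight 8, Arrival 13. Arrival has a majority.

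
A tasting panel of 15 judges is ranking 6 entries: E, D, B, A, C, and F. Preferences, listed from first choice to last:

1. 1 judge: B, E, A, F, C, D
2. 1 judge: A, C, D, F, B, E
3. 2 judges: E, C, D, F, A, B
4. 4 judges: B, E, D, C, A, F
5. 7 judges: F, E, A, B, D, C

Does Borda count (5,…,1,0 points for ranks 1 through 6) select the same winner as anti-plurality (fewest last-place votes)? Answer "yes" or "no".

no

Borda — scores: E 58, D 28, B 40, A 35, C 21, F 43. Winner: E.
Anti-plurality — last-place votes: E 1, D 1, B 2, A 0, C 7, F 4. Winner: A.
The two methods disagree.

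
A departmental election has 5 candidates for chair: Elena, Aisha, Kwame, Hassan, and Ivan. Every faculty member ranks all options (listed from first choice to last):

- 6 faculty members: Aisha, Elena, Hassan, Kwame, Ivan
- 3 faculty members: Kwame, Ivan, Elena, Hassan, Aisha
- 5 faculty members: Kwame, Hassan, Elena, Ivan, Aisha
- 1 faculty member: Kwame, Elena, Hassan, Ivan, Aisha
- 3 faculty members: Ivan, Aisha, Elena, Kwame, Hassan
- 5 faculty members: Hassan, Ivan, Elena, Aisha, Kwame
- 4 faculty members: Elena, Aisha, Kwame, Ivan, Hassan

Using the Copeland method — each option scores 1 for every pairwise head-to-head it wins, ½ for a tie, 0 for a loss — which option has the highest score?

Elena: beats Aisha, Kwame, Hassan, and Ivan → score 4.
Aisha: beats Kwame; loses to Elena, Hassan, and Ivan → score 1.
Kwame: beats Hassan and Ivan; loses to Elena and Aisha → score 2.
Hassan: beats Aisha and Ivan; loses to Elena and Kwame → score 2.
Ivan: beats Aisha; loses to Elena, Kwame, and Hassan → score 1.
Elena has the best pairwise record.

Elena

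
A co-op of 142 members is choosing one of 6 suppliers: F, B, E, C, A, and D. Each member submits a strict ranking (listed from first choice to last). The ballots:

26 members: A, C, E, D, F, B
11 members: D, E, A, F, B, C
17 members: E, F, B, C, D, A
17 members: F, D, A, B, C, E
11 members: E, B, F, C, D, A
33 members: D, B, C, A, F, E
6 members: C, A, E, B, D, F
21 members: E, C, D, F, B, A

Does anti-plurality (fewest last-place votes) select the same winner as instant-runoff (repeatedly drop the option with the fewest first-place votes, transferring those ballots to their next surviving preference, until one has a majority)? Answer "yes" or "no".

no

Anti-plurality — last-place votes: F 6, B 26, E 50, C 11, A 49, D 0. Winner: D.
Instant-runoff — R1 F 17, B 0, E 49, C 6, A 26, D 44 (B out); R2 F 17, E 49, C 6, A 26, D 44 (C out); R3 F 17, E 49, A 32, D 44 (F out); R4 E 49, A 32, D 61 (A out); R5 E 81, D 61 (E winner). Winner: E.
The two methods disagree.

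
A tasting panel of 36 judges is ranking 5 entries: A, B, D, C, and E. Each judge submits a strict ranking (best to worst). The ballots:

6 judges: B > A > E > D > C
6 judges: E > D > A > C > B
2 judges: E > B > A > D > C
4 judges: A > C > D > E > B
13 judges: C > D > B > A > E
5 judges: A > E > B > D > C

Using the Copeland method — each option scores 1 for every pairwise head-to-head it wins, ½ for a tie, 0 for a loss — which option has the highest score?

A: beats C and E; loses to B and D → score 2.
B: beats A and E; loses to D and C → score 2.
D: beats A, B, and C; loses to E → score 3.
C: beats B; loses to A, D, and E → score 1.
E: beats D and C; loses to A and B → score 2.
D has the best pairwise record.

D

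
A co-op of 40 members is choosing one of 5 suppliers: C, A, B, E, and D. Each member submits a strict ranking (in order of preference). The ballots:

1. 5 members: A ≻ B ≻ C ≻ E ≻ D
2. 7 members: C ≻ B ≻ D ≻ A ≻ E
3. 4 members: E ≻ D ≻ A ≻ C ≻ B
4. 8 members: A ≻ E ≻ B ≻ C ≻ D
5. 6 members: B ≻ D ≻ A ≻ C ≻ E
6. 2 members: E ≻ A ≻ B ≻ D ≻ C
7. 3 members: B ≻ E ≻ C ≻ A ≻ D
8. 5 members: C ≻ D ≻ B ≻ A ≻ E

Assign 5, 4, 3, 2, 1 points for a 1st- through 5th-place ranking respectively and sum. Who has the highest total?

B

C: 5·3 + 7·5 + 4·2 + 8·2 + 6·2 + 2·1 + 3·3 + 5·5 = 122
A: 5·5 + 7·2 + 4·3 + 8·5 + 6·3 + 2·4 + 3·2 + 5·2 = 133
B: 5·4 + 7·4 + 4·1 + 8·3 + 6·5 + 2·3 + 3·5 + 5·3 = 142
E: 5·2 + 7·1 + 4·5 + 8·4 + 6·1 + 2·5 + 3·4 + 5·1 = 102
D: 5·1 + 7·3 + 4·4 + 8·1 + 6·4 + 2·2 + 3·1 + 5·4 = 101
B has the highest Borda score (142).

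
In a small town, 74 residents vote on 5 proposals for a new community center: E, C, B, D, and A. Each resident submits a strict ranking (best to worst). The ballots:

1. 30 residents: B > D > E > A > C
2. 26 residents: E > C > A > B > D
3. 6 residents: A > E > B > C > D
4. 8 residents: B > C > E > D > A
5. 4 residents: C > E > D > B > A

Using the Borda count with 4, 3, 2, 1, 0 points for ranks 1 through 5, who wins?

E

E: 30·2 + 26·4 + 6·3 + 8·2 + 4·3 = 210
C: 30·0 + 26·3 + 6·1 + 8·3 + 4·4 = 124
B: 30·4 + 26·1 + 6·2 + 8·4 + 4·1 = 194
D: 30·3 + 26·0 + 6·0 + 8·1 + 4·2 = 106
A: 30·1 + 26·2 + 6·4 + 8·0 + 4·0 = 106
E has the highest Borda score (210).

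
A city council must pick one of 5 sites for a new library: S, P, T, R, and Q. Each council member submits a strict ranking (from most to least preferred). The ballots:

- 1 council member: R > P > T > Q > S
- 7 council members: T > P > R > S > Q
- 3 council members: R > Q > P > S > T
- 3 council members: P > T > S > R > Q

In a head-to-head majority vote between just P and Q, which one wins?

Voters preferring P to Q: 11; preferring Q to P: 3.
P wins the head-to-head.

P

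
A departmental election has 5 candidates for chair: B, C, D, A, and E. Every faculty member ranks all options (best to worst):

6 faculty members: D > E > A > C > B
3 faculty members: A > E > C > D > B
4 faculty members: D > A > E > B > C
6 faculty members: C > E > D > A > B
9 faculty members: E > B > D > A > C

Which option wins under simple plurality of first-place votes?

D

First-place votes: B 0, C 6, D 10, A 3, E 9.
D has the most first-place votes.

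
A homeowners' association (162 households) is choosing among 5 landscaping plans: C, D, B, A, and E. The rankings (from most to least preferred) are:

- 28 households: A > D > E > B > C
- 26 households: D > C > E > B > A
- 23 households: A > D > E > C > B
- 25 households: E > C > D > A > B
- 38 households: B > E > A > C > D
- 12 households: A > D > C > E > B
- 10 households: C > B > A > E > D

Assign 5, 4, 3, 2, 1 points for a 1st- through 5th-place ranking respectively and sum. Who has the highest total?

E

C: 28·1 + 26·4 + 23·2 + 25·4 + 38·2 + 12·3 + 10·5 = 440
D: 28·4 + 26·5 + 23·4 + 25·3 + 38·1 + 12·4 + 10·1 = 505
B: 28·2 + 26·2 + 23·1 + 25·1 + 38·5 + 12·1 + 10·4 = 398
A: 28·5 + 26·1 + 23·5 + 25·2 + 38·3 + 12·5 + 10·3 = 535
E: 28·3 + 26·3 + 23·3 + 25·5 + 38·4 + 12·2 + 10·2 = 552
E has the highest Borda score (552).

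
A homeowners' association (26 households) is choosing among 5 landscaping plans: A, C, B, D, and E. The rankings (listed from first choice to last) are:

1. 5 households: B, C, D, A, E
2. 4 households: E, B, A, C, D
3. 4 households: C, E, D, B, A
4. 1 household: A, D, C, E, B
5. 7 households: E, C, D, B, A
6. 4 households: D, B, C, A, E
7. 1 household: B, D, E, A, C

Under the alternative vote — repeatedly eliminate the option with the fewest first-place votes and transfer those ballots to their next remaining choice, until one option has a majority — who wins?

Round 1: A 1, C 4, B 6, D 4, E 11. Eliminate A.
Round 2: C 4, B 6, D 5, E 11. Eliminate C.
Round 3: B 6, D 5, E 15. E has a majority.

E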